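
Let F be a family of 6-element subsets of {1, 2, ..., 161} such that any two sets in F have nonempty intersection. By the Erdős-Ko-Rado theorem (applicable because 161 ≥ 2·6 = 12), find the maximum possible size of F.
max |F| = C(160, 5) = 820384032

Erdős-Ko-Rado (1961): when n ≥ 2k, max |F| = C(n−1, k−1). The bound is attained by the star {A : i ∈ A} for any fixed i ∈ [n]. Here C(161−1, 6−1) = C(160, 5) = 820384032.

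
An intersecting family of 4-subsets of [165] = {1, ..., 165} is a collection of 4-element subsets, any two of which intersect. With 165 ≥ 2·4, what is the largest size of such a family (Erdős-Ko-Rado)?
max |F| = C(164, 3) = 721764

The Erdős-Ko-Rado theorem states: for n ≥ 2k, an intersecting family of k-subsets of an n-element set has size at most C(n − 1, k − 1), with equality for 'star' families {A ⊆ [n] : |A| = k, i ∈ A} (fix an element i). For n = 165, k = 4: C(164, 3) = 721764.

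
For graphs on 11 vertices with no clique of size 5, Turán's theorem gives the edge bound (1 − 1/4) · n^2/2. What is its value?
Turán density bound = (3/4) · 11^2/2 = 363/8 ≈ 45.375

Turán's theorem: ex(n, K_{r+1}) is achieved by the complete r-partite Turán graph T(n, r) with parts as balanced as possible, and is at most (1 − 1/r) · n^2/2. For r = 4, n = 11: the density bound is (3/4) · 121/2 = 363/8 ≈ 45.375. The integer-valued extremum is e(T(11, 4)) = 45, which is strictly less than the density bound 363/8 since 4 ∤ 11 (the parts of T(11, 4) cannot all be equal).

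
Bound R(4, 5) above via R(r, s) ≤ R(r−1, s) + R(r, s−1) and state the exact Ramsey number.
R(4, 5) ≤ R(3, 5) + R(4, 4) = 14 + 18 = 32; exact value R(4, 5) = 25.

The Erdős–Szekeres recurrence R(r, s) ≤ R(r−1, s) + R(r, s−1) applied to (r, s) = (4, 5) gives
  R(4, 5) ≤ R(3, 5) + R(4, 4) = 14 + 18 = 32.
(Recall R(2, k) = k and R is symmetric.) The recurrence is not tight here (it gives 32, but the exact value is R(4, 5) = 25); the tight upper bound requires a sharper argument than the simple recurrence, combined with a lower-bound construction on K_{24}.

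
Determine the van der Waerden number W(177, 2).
W(177, 2) = 177 + 1 = 178

A 2-term AP is any pair of integers, so a monochromatic 2-AP exists iff some colour is used at least twice. With 177 colours, the colouring i ↦ i on {1, ..., 177} uses each colour once, avoiding any monochromatic pair, so W(177, 2) > 177. For {1, ..., 178}, pigeonhole forces two integers of the same colour, which form a monochromatic 2-AP. Hence W(177, 2) = 178.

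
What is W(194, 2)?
W(194, 2) = 194 + 1 = 195

A 2-term AP is any pair of integers, so a monochromatic 2-AP exists iff some colour is used at least twice. With 194 colours, the colouring i ↦ i on {1, ..., 194} uses each colour once, avoiding any monochromatic pair, so W(194, 2) > 194. For {1, ..., 195}, pigeonhole forces two integers of the same colour, which form a monochromatic 2-AP. Hence W(194, 2) = 195.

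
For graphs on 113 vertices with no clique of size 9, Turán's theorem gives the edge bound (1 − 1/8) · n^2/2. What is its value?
Turán density bound = (7/8) · 113^2/2 = 89383/16 ≈ 5586.4375

Turán's theorem: ex(n, K_{r+1}) is achieved by the complete r-partite Turán graph T(n, r) with parts as balanced as possible, and is at most (1 − 1/r) · n^2/2. For r = 8, n = 113: the density bound is (7/8) · 12769/2 = 89383/16 ≈ 5586.4375. The integer-valued extremum is e(T(113, 8)) = 5586, which is strictly less than the density bound 89383/16 since 8 ∤ 113 (the parts of T(113, 8) cannot all be equal).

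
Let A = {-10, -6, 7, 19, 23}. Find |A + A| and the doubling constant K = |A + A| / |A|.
K = |A + A| / |A| = 14/5

Enumerate A + A = {a + b : a, b ∈ A}. With |A| = 5, there are |A|^2 = 25 ordered sum pairs; collecting distinct values, A + A = {-20, -16, -12, -3, 1, 9, 13, 14, 17, 26, 30, 38, 42, 46}, so |A + A| = 14. Thus K = 14/5. For comparison, the minimum possible |A + A| over all 5-element sets is 2·5 − 1 = 9 (so min K = 9/5), attained only by arithmetic progressions.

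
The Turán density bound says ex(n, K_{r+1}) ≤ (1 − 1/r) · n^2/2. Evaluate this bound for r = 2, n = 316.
Turán density bound = (1/2) · 316^2/2 = 24964

Turán's theorem: ex(n, K_{r+1}) is achieved by the complete r-partite Turán graph T(n, r) with parts as balanced as possible, and is at most (1 − 1/r) · n^2/2. For r = 2, n = 316: the density bound is (1/2) · 99856/2 = 24964. Since 2 ∣ 316, the Turán graph T(316, 2) has parts of equal size 158, and its edge count e(T(316, 2)) = 24964 attains the density bound exactly.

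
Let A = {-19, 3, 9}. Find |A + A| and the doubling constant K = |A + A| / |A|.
K = |A + A| / |A| = 6/3 = 2

Enumerate A + A = {a + b : a, b ∈ A}. With |A| = 3, there are |A|^2 = 9 ordered sum pairs; collecting distinct values, A + A = {-38, -16, -10, 6, 12, 18}, so |A + A| = 6. Thus K = 6/3 = 2. For comparison, the minimum possible |A + A| over all 3-element sets is 2·3 − 1 = 5 (so min K = 5/3), attained only by arithmetic progressions.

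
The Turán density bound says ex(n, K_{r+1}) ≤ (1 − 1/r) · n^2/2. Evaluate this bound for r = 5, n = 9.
Turán density bound = (4/5) · 9^2/2 = 162/5 ≈ 32.4

Turán's theorem: ex(n, K_{r+1}) is achieved by the complete r-partite Turán graph T(n, r) with parts as balanced as possible, and is at most (1 − 1/r) · n^2/2. For r = 5, n = 9: the density bound is (4/5) · 81/2 = 162/5 ≈ 32.4. The integer-valued extremum is e(T(9, 5)) = 32, which is strictly less than the density bound 162/5 since 5 ∤ 9 (the parts of T(9, 5) cannot all be equal).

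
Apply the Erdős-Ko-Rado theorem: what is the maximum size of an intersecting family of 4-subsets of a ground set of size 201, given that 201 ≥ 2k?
max |F| = C(200, 3) = 1313400

The Erdős-Ko-Rado theorem states: for n ≥ 2k, an intersecting family of k-subsets of an n-element set has size at most C(n − 1, k − 1), with equality for 'star' families {A ⊆ [n] : |A| = k, i ∈ A} (fix an element i). For n = 201, k = 4: C(200, 3) = 1313400.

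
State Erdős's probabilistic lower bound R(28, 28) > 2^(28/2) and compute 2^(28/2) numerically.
2^(28/2) = 16384; so R(28, 28) > 16384

Colour each edge of K_n uniformly at random with red/blue. The expected number of monochromatic K_28 is C(n, 28) · 2 · 2^(−C(28,2)). If C(n, 28) · 2^(1 − C(28,2)) < 1, then with positive probability no monochromatic K_28 exists, so R(28, 28) > n. The standard estimate C(n, 28) ≤ n^28/28! shows this inequality holds whenever n ≤ 2^(28/2) (since 28! · 2^(C(28,2) − 1) > 2^(28^2/2) ≥ n^28). Hence R(28, 28) > 2^(28/2) = 16384.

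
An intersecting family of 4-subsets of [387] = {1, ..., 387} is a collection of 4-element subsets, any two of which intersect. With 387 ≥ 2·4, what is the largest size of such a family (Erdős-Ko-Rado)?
max |F| = C(386, 3) = 9511040

The Erdős-Ko-Rado theorem states: for n ≥ 2k, an intersecting family of k-subsets of an n-element set has size at most C(n − 1, k − 1), with equality for 'star' families {A ⊆ [n] : |A| = k, i ∈ A} (fix an element i). For n = 387, k = 4: C(386, 3) = 9511040.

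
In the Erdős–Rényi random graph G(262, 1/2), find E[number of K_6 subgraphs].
E[# K_6] = C(262, 6) · (1/2)^C(6, 2) = 424067747649 / 2^15 ≈ 12941520.619171

For each 6-subset S of vertices (there are C(262, 6) = 424067747649 such S), let X_S = 1 if S induces a K_6 (all C(6, 2) = 15 edges present). Then P(X_S = 1) = (1/2)^15 = 1/32768. By linearity of expectation, E[# K_6] = C(262, 6) · (1/2)^15 = 424067747649 / 32768 ≈ 12941520.619171.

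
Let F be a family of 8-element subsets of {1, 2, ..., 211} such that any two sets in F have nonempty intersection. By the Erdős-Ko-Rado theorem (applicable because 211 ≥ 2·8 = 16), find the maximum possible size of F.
max |F| = C(210, 7) = 3230129794320

The Erdős-Ko-Rado theorem states: for n ≥ 2k, an intersecting family of k-subsets of an n-element set has size at most C(n − 1, k − 1), with equality for 'star' families {A ⊆ [n] : |A| = k, i ∈ A} (fix an element i). For n = 211, k = 8: C(210, 7) = 3230129794320.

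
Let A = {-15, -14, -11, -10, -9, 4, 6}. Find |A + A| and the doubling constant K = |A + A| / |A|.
K = |A + A| / |A| = 24/7

Enumerate A + A = {a + b : a, b ∈ A}. With |A| = 7, there are |A|^2 = 49 ordered sum pairs; collecting distinct values, A + A = {-30, -29, -28, -26, -25, -24, -23, -22, -21, -20, -19, -18, -11, -10, -9, -8, -7, -6, -5, -4, -3, 8, 10, 12}, so |A + A| = 24. Thus K = 24/7. For comparison, the minimum possible |A + A| over all 7-element sets is 2·7 − 1 = 13 (so min K = 13/7), attained only by arithmetic progressions.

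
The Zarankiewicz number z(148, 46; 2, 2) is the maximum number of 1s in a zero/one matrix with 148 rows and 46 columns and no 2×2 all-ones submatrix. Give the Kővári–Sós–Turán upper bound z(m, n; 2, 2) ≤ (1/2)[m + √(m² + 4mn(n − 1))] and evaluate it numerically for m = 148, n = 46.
z(148, 46; 2, 2) ≤ (1/2)[148 + √(148² + 4·148·46·45)] = (1/2)[148 + √1247344] = 632.4228

Kővári–Sós–Turán: let r_1, ..., r_148 be the row sums and z = Σ r_i the total number of 1s. Each pair of columns can share at most one row with both entries 1 (else a 2×2 all-ones block appears), so Σ_i C(r_i, 2) ≤ C(46, 2) = 1035. By convexity Σ_i C(r_i, 2) ≥ 148·C(z/148, 2) = z(z − 148)/(2·148), giving z² − 148z − 148·46·45 ≤ 0 and hence z ≤ (1/2)[148 + √(21904 + 4·306360)] = (1/2)[148 + √1247344] ≈ (1/2)(148 + 1116.8456) = 632.4228.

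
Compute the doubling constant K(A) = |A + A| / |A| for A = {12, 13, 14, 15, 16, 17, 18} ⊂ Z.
K = |A + A| / |A| = 13/7

Enumerate A + A = {a + b : a, b ∈ A}. With |A| = 7, there are |A|^2 = 49 ordered sum pairs; collecting distinct values, A + A = {24, 25, 26, 27, 28, 29, 30, 31, 32, 33, 34, 35, 36}, so |A + A| = 13. Thus K = 13/7. Here |A + A| = 2|A| − 1 = 13, the minimum possible — so K = 13/7 is minimal, which holds iff A is an arithmetic progression.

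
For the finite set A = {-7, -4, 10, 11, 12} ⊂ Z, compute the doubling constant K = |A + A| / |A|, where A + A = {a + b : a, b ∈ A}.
K = |A + A| / |A| = 14/5

Enumerate A + A = {a + b : a, b ∈ A}. With |A| = 5, there are |A|^2 = 25 ordered sum pairs; collecting distinct values, A + A = {-14, -11, -8, 3, 4, 5, 6, 7, 8, 20, 21, 22, 23, 24}, so |A + A| = 14. Thus K = 14/5. For comparison, the minimum possible |A + A| over all 5-element sets is 2·5 − 1 = 9 (so min K = 9/5), attained only by arithmetic progressions.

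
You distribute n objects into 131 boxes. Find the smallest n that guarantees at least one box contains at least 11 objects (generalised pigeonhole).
n = (11 − 1)·131 + 1 = 1311

By the generalised pigeonhole principle, to guarantee some box contains ≥ r objects we need more than (r − 1) · k objects total. Threshold: n = (r − 1) · k + 1. With r = 11 and k = 131: n = 10 · 131 + 1 = 1310 + 1 = 1311. For n = 1310 = 10 · 131, we can put exactly 10 objects in every box, avoiding 11 in any single one — so 1311 is tight.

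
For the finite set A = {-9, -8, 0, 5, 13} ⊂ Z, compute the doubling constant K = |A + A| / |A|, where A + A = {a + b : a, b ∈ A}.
K = |A + A| / |A| = 14/5

Enumerate A + A = {a + b : a, b ∈ A}. With |A| = 5, there are |A|^2 = 25 ordered sum pairs; collecting distinct values, A + A = {-18, -17, -16, -9, -8, -4, -3, 0, 4, 5, 10, 13, 18, 26}, so |A + A| = 14. Thus K = 14/5. For comparison, the minimum possible |A + A| over all 5-element sets is 2·5 − 1 = 9 (so min K = 9/5), attained only by arithmetic progressions.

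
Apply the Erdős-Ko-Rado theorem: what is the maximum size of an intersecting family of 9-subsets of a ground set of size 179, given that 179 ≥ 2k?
max |F| = C(178, 8) = 21308033477610

The Erdős-Ko-Rado theorem states: for n ≥ 2k, an intersecting family of k-subsets of an n-element set has size at most C(n − 1, k − 1), with equality for 'star' families {A ⊆ [n] : |A| = k, i ∈ A} (fix an element i). For n = 179, k = 9: C(178, 8) = 21308033477610.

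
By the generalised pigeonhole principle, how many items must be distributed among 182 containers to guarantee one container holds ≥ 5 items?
n = (5 − 1)·182 + 1 = 729

By the generalised pigeonhole principle, to guarantee some box contains ≥ r objects we need more than (r − 1) · k objects total. Threshold: n = (r − 1) · k + 1. With r = 5 and k = 182: n = 4 · 182 + 1 = 728 + 1 = 729. For n = 728 = 4 · 182, we can put exactly 4 objects in every box, avoiding 5 in any single one — so 729 is tight.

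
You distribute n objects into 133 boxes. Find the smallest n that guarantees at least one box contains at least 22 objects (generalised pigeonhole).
n = (22 − 1)·133 + 1 = 2794

By the generalised pigeonhole principle, to guarantee some box contains ≥ r objects we need more than (r − 1) · k objects total. Threshold: n = (r − 1) · k + 1. With r = 22 and k = 133: n = 21 · 133 + 1 = 2793 + 1 = 2794. For n = 2793 = 21 · 133, we can put exactly 21 objects in every box, avoiding 22 in any single one — so 2794 is tight.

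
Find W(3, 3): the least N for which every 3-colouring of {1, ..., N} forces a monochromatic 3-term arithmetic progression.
W(3, 3) = 27

This is a classical value, W(3, 3) = 27, established by combining an explicit 3-colouring of {1, ..., 26} with no monochromatic 3-AP (giving the lower bound W(3, 3) > 26) and a finite case analysis / exhaustive computer search showing every 3-colouring of {1, ..., 27} has such an AP.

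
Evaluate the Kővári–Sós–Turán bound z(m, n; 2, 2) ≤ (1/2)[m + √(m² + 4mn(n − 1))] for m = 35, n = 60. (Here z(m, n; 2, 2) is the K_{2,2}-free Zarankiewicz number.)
z(35, 60; 2, 2) ≤ (1/2)[35 + √(35² + 4·35·60·59)] = (1/2)[35 + √496825] = 369.9291

Kővári–Sós–Turán: let r_1, ..., r_35 be the row sums and z = Σ r_i the total number of 1s. Each pair of columns can share at most one row with both entries 1 (else a 2×2 all-ones block appears), so Σ_i C(r_i, 2) ≤ C(60, 2) = 1770. By convexity Σ_i C(r_i, 2) ≥ 35·C(z/35, 2) = z(z − 35)/(2·35), giving z² − 35z − 35·60·59 ≤ 0 and hence z ≤ (1/2)[35 + √(1225 + 4·123900)] = (1/2)[35 + √496825] ≈ (1/2)(35 + 704.8581) = 369.9291.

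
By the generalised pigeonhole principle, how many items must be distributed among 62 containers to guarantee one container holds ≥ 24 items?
n = (24 − 1)·62 + 1 = 1427

By the generalised pigeonhole principle, to guarantee some box contains ≥ r objects we need more than (r − 1) · k objects total. Threshold: n = (r − 1) · k + 1. With r = 24 and k = 62: n = 23 · 62 + 1 = 1426 + 1 = 1427. For n = 1426 = 23 · 62, we can put exactly 23 objects in every box, avoiding 24 in any single one — so 1427 is tight.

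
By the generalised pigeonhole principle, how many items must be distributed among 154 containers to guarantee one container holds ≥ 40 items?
n = (40 − 1)·154 + 1 = 6007

By the generalised pigeonhole principle, to guarantee some box contains ≥ r objects we need more than (r − 1) · k objects total. Threshold: n = (r − 1) · k + 1. With r = 40 and k = 154: n = 39 · 154 + 1 = 6006 + 1 = 6007. For n = 6006 = 39 · 154, we can put exactly 39 objects in every box, avoiding 40 in any single one — so 6007 is tight.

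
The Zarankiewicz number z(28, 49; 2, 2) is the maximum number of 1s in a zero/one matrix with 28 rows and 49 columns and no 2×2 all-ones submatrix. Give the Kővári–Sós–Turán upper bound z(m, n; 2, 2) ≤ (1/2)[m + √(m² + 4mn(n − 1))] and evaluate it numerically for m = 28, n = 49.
z(28, 49; 2, 2) ≤ (1/2)[28 + √(28² + 4·28·49·48)] = (1/2)[28 + √264208] = 271.0058

Kővári–Sós–Turán: let r_1, ..., r_28 be the row sums and z = Σ r_i the total number of 1s. Each pair of columns can share at most one row with both entries 1 (else a 2×2 all-ones block appears), so Σ_i C(r_i, 2) ≤ C(49, 2) = 1176. By convexity Σ_i C(r_i, 2) ≥ 28·C(z/28, 2) = z(z − 28)/(2·28), giving z² − 28z − 28·49·48 ≤ 0 and hence z ≤ (1/2)[28 + √(784 + 4·65856)] = (1/2)[28 + √264208] ≈ (1/2)(28 + 514.0117) = 271.0058.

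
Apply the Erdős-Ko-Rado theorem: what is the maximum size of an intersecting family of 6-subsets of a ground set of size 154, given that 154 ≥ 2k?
max |F| = C(153, 5) = 654045930

The Erdős-Ko-Rado theorem states: for n ≥ 2k, an intersecting family of k-subsets of an n-element set has size at most C(n − 1, k − 1), with equality for 'star' families {A ⊆ [n] : |A| = k, i ∈ A} (fix an element i). For n = 154, k = 6: C(153, 5) = 654045930.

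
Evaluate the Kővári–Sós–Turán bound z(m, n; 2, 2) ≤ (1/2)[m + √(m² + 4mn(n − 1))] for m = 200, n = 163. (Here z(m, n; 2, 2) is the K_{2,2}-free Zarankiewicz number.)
z(200, 163; 2, 2) ≤ (1/2)[200 + √(200² + 4·200·163·162)] = (1/2)[200 + √21164800] = 2400.2609

Kővári–Sós–Turán: let r_1, ..., r_200 be the row sums and z = Σ r_i the total number of 1s. Each pair of columns can share at most one row with both entries 1 (else a 2×2 all-ones block appears), so Σ_i C(r_i, 2) ≤ C(163, 2) = 13203. By convexity Σ_i C(r_i, 2) ≥ 200·C(z/200, 2) = z(z − 200)/(2·200), giving z² − 200z − 200·163·162 ≤ 0 and hence z ≤ (1/2)[200 + √(40000 + 4·5281200)] = (1/2)[200 + √21164800] ≈ (1/2)(200 + 4600.5217) = 2400.2609.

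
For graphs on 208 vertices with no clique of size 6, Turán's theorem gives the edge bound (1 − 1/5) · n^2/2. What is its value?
Turán density bound = (4/5) · 208^2/2 = 86528/5 ≈ 17305.6

Turán's theorem: ex(n, K_{r+1}) is achieved by the complete r-partite Turán graph T(n, r) with parts as balanced as possible, and is at most (1 − 1/r) · n^2/2. For r = 5, n = 208: the density bound is (4/5) · 43264/2 = 86528/5 ≈ 17305.6. The integer-valued extremum is e(T(208, 5)) = 17305, which is strictly less than the density bound 86528/5 since 5 ∤ 208 (the parts of T(208, 5) cannot all be equal).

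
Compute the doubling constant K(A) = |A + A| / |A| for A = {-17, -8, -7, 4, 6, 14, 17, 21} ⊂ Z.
K = |A + A| / |A| = 34/8 = 17/4

Enumerate A + A = {a + b : a, b ∈ A}. With |A| = 8, there are |A|^2 = 64 ordered sum pairs; collecting distinct values, A + A = {-34, -25, -24, -16, -15, -14, -13, -11, -4, -3, -2, -1, 0, 4, 6, 7, 8, 9, 10, 12, 13, 14, 18, 20, 21, 23, 25, 27, 28, 31, 34, 35, 38, 42}, so |A + A| = 34. Thus K = 34/8 = 17/4. For comparison, the minimum possible |A + A| over all 8-element sets is 2·8 − 1 = 15 (so min K = 15/8), attained only by arithmetic progressions.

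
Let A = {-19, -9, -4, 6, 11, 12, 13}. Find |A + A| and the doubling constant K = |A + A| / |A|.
K = |A + A| / |A| = 24/7

Enumerate A + A = {a + b : a, b ∈ A}. With |A| = 7, there are |A|^2 = 49 ordered sum pairs; collecting distinct values, A + A = {-38, -28, -23, -18, -13, -8, -7, -6, -3, 2, 3, 4, 7, 8, 9, 12, 17, 18, 19, 22, 23, 24, 25, 26}, so |A + A| = 24. Thus K = 24/7. For comparison, the minimum possible |A + A| over all 7-element sets is 2·7 − 1 = 13 (so min K = 13/7), attained only by arithmetic progressions.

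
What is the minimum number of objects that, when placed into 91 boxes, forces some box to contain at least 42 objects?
n = (42 − 1)·91 + 1 = 3732

By the generalised pigeonhole principle, to guarantee some box contains ≥ r objects we need more than (r − 1) · k objects total. Threshold: n = (r − 1) · k + 1. With r = 42 and k = 91: n = 41 · 91 + 1 = 3731 + 1 = 3732. For n = 3731 = 41 · 91, we can put exactly 41 objects in every box, avoiding 42 in any single one — so 3732 is tight.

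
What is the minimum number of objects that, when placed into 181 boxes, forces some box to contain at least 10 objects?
n = (10 − 1)·181 + 1 = 1630

By the generalised pigeonhole principle, to guarantee some box contains ≥ r objects we need more than (r − 1) · k objects total. Threshold: n = (r − 1) · k + 1. With r = 10 and k = 181: n = 9 · 181 + 1 = 1629 + 1 = 1630. For n = 1629 = 9 · 181, we can put exactly 9 objects in every box, avoiding 10 in any single one — so 1630 is tight.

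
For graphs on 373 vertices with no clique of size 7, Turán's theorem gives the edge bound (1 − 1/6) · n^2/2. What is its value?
Turán density bound = (5/6) · 373^2/2 = 695645/12 ≈ 57970.4167

Turán's theorem: ex(n, K_{r+1}) is achieved by the complete r-partite Turán graph T(n, r) with parts as balanced as possible, and is at most (1 − 1/r) · n^2/2. For r = 6, n = 373: the density bound is (5/6) · 139129/2 = 695645/12 ≈ 57970.4167. The integer-valued extremum is e(T(373, 6)) = 57970, which is strictly less than the density bound 695645/12 since 6 ∤ 373 (the parts of T(373, 6) cannot all be equal).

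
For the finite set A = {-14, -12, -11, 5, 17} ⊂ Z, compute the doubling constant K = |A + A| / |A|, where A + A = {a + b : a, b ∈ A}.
K = |A + A| / |A| = 15/5 = 3

Enumerate A + A = {a + b : a, b ∈ A}. With |A| = 5, there are |A|^2 = 25 ordered sum pairs; collecting distinct values, A + A = {-28, -26, -25, -24, -23, -22, -9, -7, -6, 3, 5, 6, 10, 22, 34}, so |A + A| = 15. Thus K = 15/5 = 3. For comparison, the minimum possible |A + A| over all 5-element sets is 2·5 − 1 = 9 (so min K = 9/5), attained only by arithmetic progressions.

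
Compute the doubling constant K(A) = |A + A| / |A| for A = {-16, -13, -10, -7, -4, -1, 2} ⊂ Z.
K = |A + A| / |A| = 13/7

Enumerate A + A = {a + b : a, b ∈ A}. With |A| = 7, there are |A|^2 = 49 ordered sum pairs; collecting distinct values, A + A = {-32, -29, -26, -23, -20, -17, -14, -11, -8, -5, -2, 1, 4}, so |A + A| = 13. Thus K = 13/7. Here |A + A| = 2|A| − 1 = 13, the minimum possible — so K = 13/7 is minimal, which holds iff A is an arithmetic progression.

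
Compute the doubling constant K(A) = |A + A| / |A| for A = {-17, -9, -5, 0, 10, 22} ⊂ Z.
K = |A + A| / |A| = 20/6 = 10/3

Enumerate A + A = {a + b : a, b ∈ A}. With |A| = 6, there are |A|^2 = 36 ordered sum pairs; collecting distinct values, A + A = {-34, -26, -22, -18, -17, -14, -10, -9, -7, -5, 0, 1, 5, 10, 13, 17, 20, 22, 32, 44}, so |A + A| = 20. Thus K = 20/6 = 10/3. For comparison, the minimum possible |A + A| over all 6-element sets is 2·6 − 1 = 11 (so min K = 11/6), attained only by arithmetic progressions.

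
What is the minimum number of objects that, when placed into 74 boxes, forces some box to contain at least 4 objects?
n = (4 − 1)·74 + 1 = 223

By the generalised pigeonhole principle, to guarantee some box contains ≥ r objects we need more than (r − 1) · k objects total. Threshold: n = (r − 1) · k + 1. With r = 4 and k = 74: n = 3 · 74 + 1 = 222 + 1 = 223. For n = 222 = 3 · 74, we can put exactly 3 objects in every box, avoiding 4 in any single one — so 223 is tight.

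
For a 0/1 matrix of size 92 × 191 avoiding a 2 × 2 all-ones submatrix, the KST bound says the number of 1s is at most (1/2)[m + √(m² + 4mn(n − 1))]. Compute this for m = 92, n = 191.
z(92, 191; 2, 2) ≤ (1/2)[92 + √(92² + 4·92·191·190)] = (1/2)[92 + √13363184] = 1873.7845

Kővári–Sós–Turán: let r_1, ..., r_92 be the row sums and z = Σ r_i the total number of 1s. Each pair of columns can share at most one row with both entries 1 (else a 2×2 all-ones block appears), so Σ_i C(r_i, 2) ≤ C(191, 2) = 18145. By convexity Σ_i C(r_i, 2) ≥ 92·C(z/92, 2) = z(z − 92)/(2·92), giving z² − 92z − 92·191·190 ≤ 0 and hence z ≤ (1/2)[92 + √(8464 + 4·3338680)] = (1/2)[92 + √13363184] ≈ (1/2)(92 + 3655.5689) = 1873.7845.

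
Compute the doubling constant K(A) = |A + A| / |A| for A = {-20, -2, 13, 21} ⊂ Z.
K = |A + A| / |A| = 10/4 = 5/2

Enumerate A + A = {a + b : a, b ∈ A}. With |A| = 4, there are |A|^2 = 16 ordered sum pairs; collecting distinct values, A + A = {-40, -22, -7, -4, 1, 11, 19, 26, 34, 42}, so |A + A| = 10. Thus K = 10/4 = 5/2. For comparison, the minimum possible |A + A| over all 4-element sets is 2·4 − 1 = 7 (so min K = 7/4), attained only by arithmetic progressions.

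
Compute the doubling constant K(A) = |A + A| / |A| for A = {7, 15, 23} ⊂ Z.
K = |A + A| / |A| = 5/3

Enumerate A + A = {a + b : a, b ∈ A}. With |A| = 3, there are |A|^2 = 9 ordered sum pairs; collecting distinct values, A + A = {14, 22, 30, 38, 46}, so |A + A| = 5. Thus K = 5/3. Here |A + A| = 2|A| − 1 = 5, the minimum possible — so K = 5/3 is minimal, which holds iff A is an arithmetic progression.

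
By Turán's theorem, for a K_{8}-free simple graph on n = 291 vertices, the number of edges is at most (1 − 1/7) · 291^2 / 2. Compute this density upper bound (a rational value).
Turán density bound = (6/7) · 291^2/2 = 254043/7 ≈ 36291.8571

Turán's theorem: ex(n, K_{r+1}) is achieved by the complete r-partite Turán graph T(n, r) with parts as balanced as possible, and is at most (1 − 1/r) · n^2/2. For r = 7, n = 291: the density bound is (6/7) · 84681/2 = 254043/7 ≈ 36291.8571. The integer-valued extremum is e(T(291, 7)) = 36291, which is strictly less than the density bound 254043/7 since 7 ∤ 291 (the parts of T(291, 7) cannot all be equal).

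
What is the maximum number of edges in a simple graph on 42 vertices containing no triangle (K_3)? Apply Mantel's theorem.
ex(42, K_3) = ⌊42^2/4⌋ = 441

Mantel (1907): a triangle-free graph on n vertices has at most ⌊n^2/4⌋ edges, with equality for the complete bipartite graph K_{⌊n/2⌋, ⌈n/2⌉}. For n = 42: ⌊42^2/4⌋ = ⌊1764/4⌋ = 441. The extremal graph is K_{21, 21}, which has 21·21 = 441 edges.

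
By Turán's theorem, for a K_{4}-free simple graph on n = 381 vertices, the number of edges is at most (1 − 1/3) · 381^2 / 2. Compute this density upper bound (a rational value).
Turán density bound = (2/3) · 381^2/2 = 48387

Turán's theorem: ex(n, K_{r+1}) is achieved by the complete r-partite Turán graph T(n, r) with parts as balanced as possible, and is at most (1 − 1/r) · n^2/2. For r = 3, n = 381: the density bound is (2/3) · 145161/2 = 48387. Since 3 ∣ 381, the Turán graph T(381, 3) has parts of equal size 127, and its edge count e(T(381, 3)) = 48387 attains the density bound exactly.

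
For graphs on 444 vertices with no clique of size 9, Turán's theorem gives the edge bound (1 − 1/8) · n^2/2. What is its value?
Turán density bound = (7/8) · 444^2/2 = 86247

Turán's theorem: ex(n, K_{r+1}) is achieved by the complete r-partite Turán graph T(n, r) with parts as balanced as possible, and is at most (1 − 1/r) · n^2/2. For r = 8, n = 444: the density bound is (7/8) · 197136/2 = 86247. The integer-valued extremum is e(T(444, 8)) = 86246, which is strictly less than the density bound 86247 since 8 ∤ 444 (the parts of T(444, 8) cannot all be equal).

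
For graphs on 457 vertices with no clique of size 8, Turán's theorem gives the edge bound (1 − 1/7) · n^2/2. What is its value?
Turán density bound = (6/7) · 457^2/2 = 626547/7 ≈ 89506.7143

Turán's theorem: ex(n, K_{r+1}) is achieved by the complete r-partite Turán graph T(n, r) with parts as balanced as possible, and is at most (1 − 1/r) · n^2/2. For r = 7, n = 457: the density bound is (6/7) · 208849/2 = 626547/7 ≈ 89506.7143. The integer-valued extremum is e(T(457, 7)) = 89506, which is strictly less than the density bound 626547/7 since 7 ∤ 457 (the parts of T(457, 7) cannot all be equal).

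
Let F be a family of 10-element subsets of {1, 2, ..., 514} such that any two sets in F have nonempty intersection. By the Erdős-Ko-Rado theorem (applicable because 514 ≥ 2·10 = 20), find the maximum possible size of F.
max |F| = C(513, 9) = 6318976181520699840

Erdős-Ko-Rado (1961): when n ≥ 2k, max |F| = C(n−1, k−1). The bound is attained by the star {A : i ∈ A} for any fixed i ∈ [n]. Here C(514−1, 10−1) = C(513, 9) = 6318976181520699840.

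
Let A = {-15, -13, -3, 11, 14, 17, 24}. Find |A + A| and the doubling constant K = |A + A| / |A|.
K = |A + A| / |A| = 26/7

Enumerate A + A = {a + b : a, b ∈ A}. With |A| = 7, there are |A|^2 = 49 ordered sum pairs; collecting distinct values, A + A = {-30, -28, -26, -18, -16, -6, -4, -2, -1, 1, 2, 4, 8, 9, 11, 14, 21, 22, 25, 28, 31, 34, 35, 38, 41, 48}, so |A + A| = 26. Thus K = 26/7. For comparison, the minimum possible |A + A| over all 7-element sets is 2·7 − 1 = 13 (so min K = 13/7), attained only by arithmetic progressions.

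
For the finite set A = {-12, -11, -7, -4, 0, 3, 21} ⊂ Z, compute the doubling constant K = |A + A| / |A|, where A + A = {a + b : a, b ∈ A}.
K = |A + A| / |A| = 25/7

Enumerate A + A = {a + b : a, b ∈ A}. With |A| = 7, there are |A|^2 = 49 ordered sum pairs; collecting distinct values, A + A = {-24, -23, -22, -19, -18, -16, -15, -14, -12, -11, -9, -8, -7, -4, -1, 0, 3, 6, 9, 10, 14, 17, 21, 24, 42}, so |A + A| = 25. Thus K = 25/7. For comparison, the minimum possible |A + A| over all 7-element sets is 2·7 − 1 = 13 (so min K = 13/7), attained only by arithmetic progressions.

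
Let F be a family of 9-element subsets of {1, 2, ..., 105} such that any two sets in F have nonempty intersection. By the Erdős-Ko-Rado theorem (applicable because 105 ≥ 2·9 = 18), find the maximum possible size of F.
max |F| = C(104, 8) = 257575523205

Erdős-Ko-Rado (1961): when n ≥ 2k, max |F| = C(n−1, k−1). The bound is attained by the star {A : i ∈ A} for any fixed i ∈ [n]. Here C(105−1, 9−1) = C(104, 8) = 257575523205.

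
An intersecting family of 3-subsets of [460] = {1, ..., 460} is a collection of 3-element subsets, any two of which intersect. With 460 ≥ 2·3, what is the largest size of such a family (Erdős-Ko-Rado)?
max |F| = C(459, 2) = 105111

The Erdős-Ko-Rado theorem states: for n ≥ 2k, an intersecting family of k-subsets of an n-element set has size at most C(n − 1, k − 1), with equality for 'star' families {A ⊆ [n] : |A| = k, i ∈ A} (fix an element i). For n = 460, k = 3: C(459, 2) = 105111.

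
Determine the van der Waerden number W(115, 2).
W(115, 2) = 115 + 1 = 116

A 2-term AP is any pair of integers, so a monochromatic 2-AP exists iff some colour is used at least twice. With 115 colours, the colouring i ↦ i on {1, ..., 115} uses each colour once, avoiding any monochromatic pair, so W(115, 2) > 115. For {1, ..., 116}, pigeonhole forces two integers of the same colour, which form a monochromatic 2-AP. Hence W(115, 2) = 116.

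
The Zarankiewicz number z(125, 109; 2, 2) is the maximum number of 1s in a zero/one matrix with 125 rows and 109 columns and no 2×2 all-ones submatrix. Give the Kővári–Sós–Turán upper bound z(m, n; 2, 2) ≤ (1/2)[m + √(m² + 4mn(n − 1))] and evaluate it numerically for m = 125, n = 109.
z(125, 109; 2, 2) ≤ (1/2)[125 + √(125² + 4·125·109·108)] = (1/2)[125 + √5901625] = 1277.163

Kővári–Sós–Turán: let r_1, ..., r_125 be the row sums and z = Σ r_i the total number of 1s. Each pair of columns can share at most one row with both entries 1 (else a 2×2 all-ones block appears), so Σ_i C(r_i, 2) ≤ C(109, 2) = 5886. By convexity Σ_i C(r_i, 2) ≥ 125·C(z/125, 2) = z(z − 125)/(2·125), giving z² − 125z − 125·109·108 ≤ 0 and hence z ≤ (1/2)[125 + √(15625 + 4·1471500)] = (1/2)[125 + √5901625] ≈ (1/2)(125 + 2429.326) = 1277.163.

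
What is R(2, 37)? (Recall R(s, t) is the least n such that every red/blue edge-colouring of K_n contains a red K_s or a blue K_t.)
R(2, 37) = 37

R(2, k) = k for all k ≥ 2: in a 2-colouring of K_k, either some edge is red (a red K_2) or all edges are blue (a blue K_k). And K_{36} coloured all-blue has no blue K_37, so R(2, 37) > 36. Hence R(2, 37) = 37.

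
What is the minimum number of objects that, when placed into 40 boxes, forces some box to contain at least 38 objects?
n = (38 − 1)·40 + 1 = 1481

By the generalised pigeonhole principle, to guarantee some box contains ≥ r objects we need more than (r − 1) · k objects total. Threshold: n = (r − 1) · k + 1. With r = 38 and k = 40: n = 37 · 40 + 1 = 1480 + 1 = 1481. For n = 1480 = 37 · 40, we can put exactly 37 objects in every box, avoiding 38 in any single one — so 1481 is tight.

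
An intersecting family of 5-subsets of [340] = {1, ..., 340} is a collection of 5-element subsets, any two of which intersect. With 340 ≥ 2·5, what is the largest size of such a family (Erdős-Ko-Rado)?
max |F| = C(339, 4) = 540597876

Erdős-Ko-Rado (1961): when n ≥ 2k, max |F| = C(n−1, k−1). The bound is attained by the star {A : i ∈ A} for any fixed i ∈ [n]. Here C(340−1, 5−1) = C(339, 4) = 540597876.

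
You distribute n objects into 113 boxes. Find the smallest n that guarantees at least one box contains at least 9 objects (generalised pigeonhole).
n = (9 − 1)·113 + 1 = 905

By the generalised pigeonhole principle, to guarantee some box contains ≥ r objects we need more than (r − 1) · k objects total. Threshold: n = (r − 1) · k + 1. With r = 9 and k = 113: n = 8 · 113 + 1 = 904 + 1 = 905. For n = 904 = 8 · 113, we can put exactly 8 objects in every box, avoiding 9 in any single one — so 905 is tight.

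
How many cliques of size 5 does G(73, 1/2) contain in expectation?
E[# K_5] = C(73, 5) · (1/2)^C(5, 2) = 15020334 / 2^10 = 7510167/512 ≈ 14668.294922

For each 5-subset S of vertices (there are C(73, 5) = 15020334 such S), let X_S = 1 if S induces a K_5 (all C(5, 2) = 10 edges present). Then P(X_S = 1) = (1/2)^10 = 1/1024. By linearity of expectation, E[# K_5] = C(73, 5) · (1/2)^10 = 15020334 / 1024 = 7510167/512 ≈ 14668.294922.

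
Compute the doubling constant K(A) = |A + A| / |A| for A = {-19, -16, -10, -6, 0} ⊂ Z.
K = |A + A| / |A| = 14/5

Enumerate A + A = {a + b : a, b ∈ A}. With |A| = 5, there are |A|^2 = 25 ordered sum pairs; collecting distinct values, A + A = {-38, -35, -32, -29, -26, -25, -22, -20, -19, -16, -12, -10, -6, 0}, so |A + A| = 14. Thus K = 14/5. For comparison, the minimum possible |A + A| over all 5-element sets is 2·5 − 1 = 9 (so min K = 9/5), attained only by arithmetic progressions.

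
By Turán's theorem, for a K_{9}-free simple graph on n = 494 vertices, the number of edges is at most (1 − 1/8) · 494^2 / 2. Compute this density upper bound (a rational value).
Turán density bound = (7/8) · 494^2/2 = 427063/4 ≈ 106765.75

Turán's theorem: ex(n, K_{r+1}) is achieved by the complete r-partite Turán graph T(n, r) with parts as balanced as possible, and is at most (1 − 1/r) · n^2/2. For r = 8, n = 494: the density bound is (7/8) · 244036/2 = 427063/4 ≈ 106765.75. The integer-valued extremum is e(T(494, 8)) = 106765, which is strictly less than the density bound 427063/4 since 8 ∤ 494 (the parts of T(494, 8) cannot all be equal).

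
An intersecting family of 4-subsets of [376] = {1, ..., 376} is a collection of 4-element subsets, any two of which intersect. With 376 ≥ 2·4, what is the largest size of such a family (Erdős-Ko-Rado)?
max |F| = C(375, 3) = 8718875

The Erdős-Ko-Rado theorem states: for n ≥ 2k, an intersecting family of k-subsets of an n-element set has size at most C(n − 1, k − 1), with equality for 'star' families {A ⊆ [n] : |A| = k, i ∈ A} (fix an element i). For n = 376, k = 4: C(375, 3) = 8718875.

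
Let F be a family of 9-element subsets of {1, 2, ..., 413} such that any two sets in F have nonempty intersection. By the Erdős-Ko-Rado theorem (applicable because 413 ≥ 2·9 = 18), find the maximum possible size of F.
max |F| = C(412, 8) = 19229204065337145

The Erdős-Ko-Rado theorem states: for n ≥ 2k, an intersecting family of k-subsets of an n-element set has size at most C(n − 1, k − 1), with equality for 'star' families {A ⊆ [n] : |A| = k, i ∈ A} (fix an element i). For n = 413, k = 9: C(412, 8) = 19229204065337145.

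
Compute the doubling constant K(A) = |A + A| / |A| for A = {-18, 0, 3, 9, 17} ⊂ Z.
K = |A + A| / |A| = 15/5 = 3

Enumerate A + A = {a + b : a, b ∈ A}. With |A| = 5, there are |A|^2 = 25 ordered sum pairs; collecting distinct values, A + A = {-36, -18, -15, -9, -1, 0, 3, 6, 9, 12, 17, 18, 20, 26, 34}, so |A + A| = 15. Thus K = 15/5 = 3. For comparison, the minimum possible |A + A| over all 5-element sets is 2·5 − 1 = 9 (so min K = 9/5), attained only by arithmetic progressions.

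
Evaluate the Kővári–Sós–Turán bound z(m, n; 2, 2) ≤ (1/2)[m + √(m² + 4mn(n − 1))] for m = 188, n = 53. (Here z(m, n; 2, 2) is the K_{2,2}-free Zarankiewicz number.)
z(188, 53; 2, 2) ≤ (1/2)[188 + √(188² + 4·188·53·52)] = (1/2)[188 + √2107856] = 819.9229

Kővári–Sós–Turán: let r_1, ..., r_188 be the row sums and z = Σ r_i the total number of 1s. Each pair of columns can share at most one row with both entries 1 (else a 2×2 all-ones block appears), so Σ_i C(r_i, 2) ≤ C(53, 2) = 1378. By convexity Σ_i C(r_i, 2) ≥ 188·C(z/188, 2) = z(z − 188)/(2·188), giving z² − 188z − 188·53·52 ≤ 0 and hence z ≤ (1/2)[188 + √(35344 + 4·518128)] = (1/2)[188 + √2107856] ≈ (1/2)(188 + 1451.8457) = 819.9229.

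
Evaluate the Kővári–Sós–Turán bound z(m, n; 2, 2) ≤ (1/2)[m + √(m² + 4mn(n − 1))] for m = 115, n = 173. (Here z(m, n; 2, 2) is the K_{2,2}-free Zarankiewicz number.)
z(115, 173; 2, 2) ≤ (1/2)[115 + √(115² + 4·115·173·172)] = (1/2)[115 + √13700985] = 1908.2421

Kővári–Sós–Turán: let r_1, ..., r_115 be the row sums and z = Σ r_i the total number of 1s. Each pair of columns can share at most one row with both entries 1 (else a 2×2 all-ones block appears), so Σ_i C(r_i, 2) ≤ C(173, 2) = 14878. By convexity Σ_i C(r_i, 2) ≥ 115·C(z/115, 2) = z(z − 115)/(2·115), giving z² − 115z − 115·173·172 ≤ 0 and hence z ≤ (1/2)[115 + √(13225 + 4·3421940)] = (1/2)[115 + √13700985] ≈ (1/2)(115 + 3701.4842) = 1908.2421.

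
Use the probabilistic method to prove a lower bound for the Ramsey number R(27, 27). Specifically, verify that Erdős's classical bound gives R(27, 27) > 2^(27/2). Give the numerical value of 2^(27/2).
2^(27/2) = 11585.2375; so R(27, 27) > 11585.2375

Colour each edge of K_n uniformly at random with red/blue. The expected number of monochromatic K_27 is C(n, 27) · 2 · 2^(−C(27,2)). If C(n, 27) · 2^(1 − C(27,2)) < 1, then with positive probability no monochromatic K_27 exists, so R(27, 27) > n. The standard estimate C(n, 27) ≤ n^27/27! shows this inequality holds whenever n ≤ 2^(27/2) (since 27! · 2^(C(27,2) − 1) > 2^(27^2/2) ≥ n^27). Hence R(27, 27) > 2^(27/2) = 11585.2375.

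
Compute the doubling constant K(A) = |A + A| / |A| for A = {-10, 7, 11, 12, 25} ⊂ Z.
K = |A + A| / |A| = 15/5 = 3

Enumerate A + A = {a + b : a, b ∈ A}. With |A| = 5, there are |A|^2 = 25 ordered sum pairs; collecting distinct values, A + A = {-20, -3, 1, 2, 14, 15, 18, 19, 22, 23, 24, 32, 36, 37, 50}, so |A + A| = 15. Thus K = 15/5 = 3. For comparison, the minimum possible |A + A| over all 5-element sets is 2·5 − 1 = 9 (so min K = 9/5), attained only by arithmetic progressions.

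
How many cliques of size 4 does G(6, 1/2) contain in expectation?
E[# K_4] = C(6, 4) · (1/2)^C(4, 2) = 15 / 2^6 = 0.234375

For each 4-subset S of vertices (there are C(6, 4) = 15 such S), let X_S = 1 if S induces a K_4 (all C(4, 2) = 6 edges present). Then P(X_S = 1) = (1/2)^6 = 1/64. By linearity of expectation, E[# K_4] = C(6, 4) · (1/2)^6 = 15 / 64 = 0.234375.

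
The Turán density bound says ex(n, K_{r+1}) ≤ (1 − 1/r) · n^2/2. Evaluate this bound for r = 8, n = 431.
Turán density bound = (7/8) · 431^2/2 = 1300327/16 ≈ 81270.4375

Turán's theorem: ex(n, K_{r+1}) is achieved by the complete r-partite Turán graph T(n, r) with parts as balanced as possible, and is at most (1 − 1/r) · n^2/2. For r = 8, n = 431: the density bound is (7/8) · 185761/2 = 1300327/16 ≈ 81270.4375. The integer-valued extremum is e(T(431, 8)) = 81270, which is strictly less than the density bound 1300327/16 since 8 ∤ 431 (the parts of T(431, 8) cannot all be equal).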